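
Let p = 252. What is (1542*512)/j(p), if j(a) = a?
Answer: 65792/21 ≈ 3133.0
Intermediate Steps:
(1542*512)/j(p) = (1542*512)/252 = 789504*(1/252) = 65792/21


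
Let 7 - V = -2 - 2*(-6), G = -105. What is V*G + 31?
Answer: 346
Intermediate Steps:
V = -3 (V = 7 - (-2 - 2*(-6)) = 7 - (-2 + 12) = 7 - 1*10 = 7 - 10 = -3)
V*G + 31 = -3*(-105) + 31 = 315 + 31 = 346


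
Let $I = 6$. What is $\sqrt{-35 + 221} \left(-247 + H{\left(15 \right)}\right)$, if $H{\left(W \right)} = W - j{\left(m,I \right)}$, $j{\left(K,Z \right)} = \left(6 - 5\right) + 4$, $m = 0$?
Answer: $- 237 \sqrt{186} \approx -3232.3$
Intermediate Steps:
$j{\left(K,Z \right)} = 5$ ($j{\left(K,Z \right)} = 1 + 4 = 5$)
$H{\left(W \right)} = -5 + W$ ($H{\left(W \right)} = W - 5 = -5 + W$)
$\sqrt{-35 + 221} \left(-247 + H{\left(15 \right)}\right) = \sqrt{-35 + 221} \left(-247 + \left(-5 + 15\right)\right) = \sqrt{186} \left(-247 + 10\right) = \sqrt{186} \left(-237\right) = - 237 \sqrt{186}$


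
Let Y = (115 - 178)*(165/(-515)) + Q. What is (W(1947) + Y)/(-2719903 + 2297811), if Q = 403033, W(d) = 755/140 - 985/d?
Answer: -42702466483/44719038672 ≈ -0.95491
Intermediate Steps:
W(d) = 151/28 - 985/d (W(d) = 755*(1/140) - 985/d = 151/28 - 985/d)
Y = 41514478/103 (Y = (115 - 178)*(165/(-515)) + 403033 = -10395*(-1)/515 + 403033 = -63*(-33/103) + 403033 = 2079/103 + 403033 = 41514478/103 ≈ 4.0305e+5)
(W(1947) + Y)/(-2719903 + 2297811) = ((151/28 - 985/1947) + 41514478/103)/(-2719903 + 2297811) = ((151/28 - 985*1/1947) + 41514478/103)/(-422092) = ((151/28 - 985/1947) + 41514478/103)*(-1/422092) = (266417/54516 + 41514478/103)*(-1/422092) = (2263230723599/5615148)*(-1/422092) = -42702466483/44719038672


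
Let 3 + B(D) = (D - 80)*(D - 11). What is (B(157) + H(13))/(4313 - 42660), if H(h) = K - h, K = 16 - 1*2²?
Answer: -11238/38347 ≈ -0.29306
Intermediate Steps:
B(D) = -3 + (-80 + D)*(-11 + D) (B(D) = -3 + (D - 80)*(D - 11) = -3 + (-80 + D)*(-11 + D))
K = 12 (K = 16 - 1*4 = 16 - 4 = 12)
H(h) = 12 - h
(B(157) + H(13))/(4313 - 42660) = ((877 + 157² - 91*157) + (12 - 1*13))/(4313 - 42660) = ((877 + 24649 - 14287) + (12 - 13))/(-38347) = (11239 - 1)*(-1/38347) = 11238*(-1/38347) = -11238/38347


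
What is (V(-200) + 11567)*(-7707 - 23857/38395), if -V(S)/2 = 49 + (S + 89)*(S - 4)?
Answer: 10008196071918/38395 ≈ 2.6066e+8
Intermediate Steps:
V(S) = -98 - 2*(-4 + S)*(89 + S) (V(S) = -2*(49 + (S + 89)*(S - 4)) = -2*(49 + (89 + S)*(-4 + S)) = -2*(49 + (-4 + S)*(89 + S)) = -98 - 2*(-4 + S)*(89 + S))
(V(-200) + 11567)*(-7707 - 23857/38395) = ((614 - 170*(-200) - 2*(-200)²) + 11567)*(-7707 - 23857/38395) = ((614 + 34000 - 2*40000) + 11567)*(-7707 - 23857*1/38395) = ((614 + 34000 - 80000) + 11567)*(-7707 - 23857/38395) = (-45386 + 11567)*(-295934122/38395) = -33819*(-295934122/38395) = 10008196071918/38395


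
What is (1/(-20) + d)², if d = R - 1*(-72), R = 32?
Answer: 4322241/400 ≈ 10806.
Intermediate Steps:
d = 104 (d = 32 - 1*(-72) = 32 + 72 = 104)
(1/(-20) + d)² = (1/(-20) + 104)² = (-1/20 + 104)² = (2079/20)² = 4322241/400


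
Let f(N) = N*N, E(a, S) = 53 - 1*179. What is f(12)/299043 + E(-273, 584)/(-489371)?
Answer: 12016538/16260330217 ≈ 0.00073901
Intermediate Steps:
E(a, S) = -126 (E(a, S) = 53 - 179 = -126)
f(N) = N²
f(12)/299043 + E(-273, 584)/(-489371) = 12²/299043 - 126/(-489371) = 144*(1/299043) - 126*(-1/489371) = 16/33227 + 126/489371 = 12016538/16260330217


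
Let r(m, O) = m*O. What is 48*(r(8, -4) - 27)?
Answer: -2832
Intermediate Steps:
r(m, O) = O*m
48*(r(8, -4) - 27) = 48*(-4*8 - 27) = 48*(-32 - 27) = 48*(-59) = -2832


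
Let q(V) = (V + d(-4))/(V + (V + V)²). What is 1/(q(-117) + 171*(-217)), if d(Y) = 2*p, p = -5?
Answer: -54639/2027489500 ≈ -2.6949e-5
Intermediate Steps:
d(Y) = -10 (d(Y) = 2*(-5) = -10)
q(V) = (-10 + V)/(V + 4*V²) (q(V) = (V - 10)/(V + (V + V)²) = (-10 + V)/(V + (2*V)²) = (-10 + V)/(V + 4*V²))
1/(q(-117) + 171*(-217)) = 1/((-10 - 117)/((-117)*(1 + 4*(-117))) + 171*(-217)) = 1/(-1/117*(-127)/(1 - 468) - 37107) = 1/(-1/117*(-127)/(-467) - 37107) = 1/(-1/117*(-1/467)*(-127) - 37107) = 1/(-127/54639 - 37107) = 1/(-2027489500/54639) = -54639/2027489500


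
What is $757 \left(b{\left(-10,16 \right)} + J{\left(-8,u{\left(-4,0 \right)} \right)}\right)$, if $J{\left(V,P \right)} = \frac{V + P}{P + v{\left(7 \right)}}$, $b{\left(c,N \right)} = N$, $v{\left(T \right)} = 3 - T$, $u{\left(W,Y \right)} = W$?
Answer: $\frac{26495}{2} \approx 13248.0$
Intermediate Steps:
$J{\left(V,P \right)} = \frac{P + V}{-4 + P}$ ($J{\left(V,P \right)} = \frac{V + P}{P + \left(3 - 7\right)} = \frac{P + V}{P + \left(3 - 7\right)} = \frac{P + V}{P - 4} = \frac{P + V}{-4 + P}$)
$757 \left(b{\left(-10,16 \right)} + J{\left(-8,u{\left(-4,0 \right)} \right)}\right) = 757 \left(16 + \frac{-4 - 8}{-4 - 4}\right) = 757 \left(16 + \frac{1}{-8} \left(-12\right)\right) = 757 \left(16 - - \frac{3}{2}\right) = 757 \left(16 + \frac{3}{2}\right) = 757 \cdot \frac{35}{2} = \frac{26495}{2}$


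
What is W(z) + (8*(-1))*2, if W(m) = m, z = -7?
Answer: -23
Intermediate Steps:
W(z) + (8*(-1))*2 = -7 + (8*(-1))*2 = -7 - 8*2 = -7 - 16 = -23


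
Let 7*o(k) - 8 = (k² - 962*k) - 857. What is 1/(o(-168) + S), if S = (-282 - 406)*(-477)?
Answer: 7/2486223 ≈ 2.8155e-6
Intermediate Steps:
S = 328176 (S = -688*(-477) = 328176)
o(k) = -849/7 - 962*k/7 + k²/7 (o(k) = 8/7 + ((k² - 962*k) - 857)/7 = 8/7 + (-857 + k² - 962*k)/7 = 8/7 + (-857/7 - 962*k/7 + k²/7) = -849/7 - 962*k/7 + k²/7)
1/(o(-168) + S) = 1/((-849/7 - 962/7*(-168) + (⅐)*(-168)²) + 328176) = 1/((-849/7 + 23088 + (⅐)*28224) + 328176) = 1/((-849/7 + 23088 + 4032) + 328176) = 1/(188991/7 + 328176) = 1/(2486223/7) = 7/2486223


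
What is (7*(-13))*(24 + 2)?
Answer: -2366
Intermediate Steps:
(7*(-13))*(24 + 2) = -91*26 = -2366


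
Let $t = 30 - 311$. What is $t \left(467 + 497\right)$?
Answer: $-270884$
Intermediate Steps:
$t = -281$ ($t = 30 - 311 = -281$)
$t \left(467 + 497\right) = - 281 \left(467 + 497\right) = \left(-281\right) 964 = -270884$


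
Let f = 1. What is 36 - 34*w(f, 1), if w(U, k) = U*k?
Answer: 2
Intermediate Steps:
36 - 34*w(f, 1) = 36 - 34 = 2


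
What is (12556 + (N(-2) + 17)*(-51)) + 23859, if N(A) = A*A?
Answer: 35344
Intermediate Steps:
N(A) = A²
(12556 + (N(-2) + 17)*(-51)) + 23859 = (12556 + ((-2)² + 17)*(-51)) + 23859 = (12556 + (4 + 17)*(-51)) + 23859 = (12556 + 21*(-51)) + 23859 = (12556 - 1071) + 23859 = 11485 + 23859 = 35344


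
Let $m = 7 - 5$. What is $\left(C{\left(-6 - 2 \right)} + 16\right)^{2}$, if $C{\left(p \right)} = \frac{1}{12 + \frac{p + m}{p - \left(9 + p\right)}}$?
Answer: $\frac{373321}{1444} \approx 258.53$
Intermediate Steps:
$m = 2$
$C{\left(p \right)} = \frac{1}{\frac{106}{9} - \frac{p}{9}}$ ($C{\left(p \right)} = \frac{1}{12 + \frac{p + 2}{p - \left(9 + p\right)}} = \frac{1}{12 + \frac{2 + p}{-9}} = \frac{1}{12 + \left(2 + p\right) \left(- \frac{1}{9}\right)} = \frac{1}{12 - \left(\frac{2}{9} + \frac{p}{9}\right)} = \frac{1}{\frac{106}{9} - \frac{p}{9}}$)
$\left(C{\left(-6 - 2 \right)} + 16\right)^{2} = \left(- \frac{9}{-106 - 8} + 16\right)^{2} = \left(- \frac{9}{-114} + 16\right)^{2} = \left(\left(-9\right) \left(- \frac{1}{114}\right) + 16\right)^{2} = \left(\frac{3}{38} + 16\right)^{2} = \left(\frac{611}{38}\right)^{2} = \frac{373321}{1444}$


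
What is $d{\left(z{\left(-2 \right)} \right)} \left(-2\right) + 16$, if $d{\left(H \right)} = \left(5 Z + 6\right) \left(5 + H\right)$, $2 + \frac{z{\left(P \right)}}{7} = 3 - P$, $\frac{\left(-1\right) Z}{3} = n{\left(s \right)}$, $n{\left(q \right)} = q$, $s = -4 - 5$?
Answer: $-7316$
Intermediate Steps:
$s = -9$
$Z = 27$ ($Z = \left(-3\right) \left(-9\right) = 27$)
$z{\left(P \right)} = 7 - 7 P$ ($z{\left(P \right)} = -14 + 7 \left(3 - P\right) = -14 - \left(-21 + 7 P\right) = 7 - 7 P$)
$d{\left(H \right)} = 705 + 141 H$ ($d{\left(H \right)} = \left(5 \cdot 27 + 6\right) \left(5 + H\right) = \left(135 + 6\right) \left(5 + H\right) = 141 \left(5 + H\right) = 705 + 141 H$)
$d{\left(z{\left(-2 \right)} \right)} \left(-2\right) + 16 = \left(705 + 141 \left(7 - -14\right)\right) \left(-2\right) + 16 = \left(705 + 141 \left(7 + 14\right)\right) \left(-2\right) + 16 = \left(705 + 141 \cdot 21\right) \left(-2\right) + 16 = \left(705 + 2961\right) \left(-2\right) + 16 = 3666 \left(-2\right) + 16 = -7332 + 16 = -7316$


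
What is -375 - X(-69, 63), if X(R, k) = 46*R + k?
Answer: 2736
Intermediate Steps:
X(R, k) = k + 46*R
-375 - X(-69, 63) = -375 - (63 + 46*(-69)) = -375 - (63 - 3174) = -375 - 1*(-3111) = -375 + 3111 = 2736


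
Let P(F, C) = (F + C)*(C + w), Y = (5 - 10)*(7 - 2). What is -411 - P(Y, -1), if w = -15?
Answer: -827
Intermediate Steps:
Y = -25 (Y = -5*5 = -25)
P(F, C) = (-15 + C)*(C + F) (P(F, C) = (F + C)*(C - 15) = (C + F)*(-15 + C) = (-15 + C)*(C + F))
-411 - P(Y, -1) = -411 - ((-1)² - 15*(-1) - 15*(-25) - 1*(-25)) = -411 - (1 + 15 + 375 + 25) = -411 - 1*416 = -411 - 416 = -827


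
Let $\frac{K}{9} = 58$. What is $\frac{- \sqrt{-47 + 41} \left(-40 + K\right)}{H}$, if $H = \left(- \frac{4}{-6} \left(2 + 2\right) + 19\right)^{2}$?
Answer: $- \frac{4338 i \sqrt{6}}{4225} \approx - 2.515 i$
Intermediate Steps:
$K = 522$ ($K = 9 \cdot 58 = 522$)
$H = \frac{4225}{9}$ ($H = \left(\left(-4\right) \left(- \frac{1}{6}\right) 4 + 19\right)^{2} = \left(\frac{2}{3} \cdot 4 + 19\right)^{2} = \left(\frac{8}{3} + 19\right)^{2} = \left(\frac{65}{3}\right)^{2} = \frac{4225}{9} \approx 469.44$)
$\frac{- \sqrt{-47 + 41} \left(-40 + K\right)}{H} = \frac{- \sqrt{-47 + 41} \left(-40 + 522\right)}{\frac{4225}{9}} = - \sqrt{-6} \cdot 482 \cdot \frac{9}{4225} = - i \sqrt{6} \cdot 482 \cdot \frac{9}{4225} = - 482 i \sqrt{6} \cdot \frac{9}{4225} = - \frac{4338 i \sqrt{6}}{4225}$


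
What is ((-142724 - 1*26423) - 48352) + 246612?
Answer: 29113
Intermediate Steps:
((-142724 - 1*26423) - 48352) + 246612 = ((-142724 - 26423) - 48352) + 246612 = (-169147 - 48352) + 246612 = -217499 + 246612 = 29113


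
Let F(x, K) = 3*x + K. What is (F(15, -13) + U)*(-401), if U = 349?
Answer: -152781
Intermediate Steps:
F(x, K) = K + 3*x
(F(15, -13) + U)*(-401) = ((-13 + 3*15) + 349)*(-401) = ((-13 + 45) + 349)*(-401) = (32 + 349)*(-401) = 381*(-401) = -152781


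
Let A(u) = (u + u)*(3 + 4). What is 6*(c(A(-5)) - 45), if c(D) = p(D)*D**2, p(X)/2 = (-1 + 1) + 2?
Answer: 117330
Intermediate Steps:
A(u) = 14*u (A(u) = (2*u)*7 = 14*u)
p(X) = 4 (p(X) = 2*((-1 + 1) + 2) = 2*(0 + 2) = 2*2 = 4)
c(D) = 4*D**2
6*(c(A(-5)) - 45) = 6*(4*(14*(-5))**2 - 45) = 6*(4*(-70)**2 - 45) = 6*(4*4900 - 45) = 6*(19600 - 45) = 6*19555 = 117330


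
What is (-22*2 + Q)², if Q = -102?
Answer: 21316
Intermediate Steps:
(-22*2 + Q)² = (-22*2 - 102)² = (-44 - 102)² = (-146)² = 21316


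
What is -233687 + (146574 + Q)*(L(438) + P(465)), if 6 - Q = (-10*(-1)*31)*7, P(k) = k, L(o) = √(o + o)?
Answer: 66916963 + 288820*√219 ≈ 7.1191e+7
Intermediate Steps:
L(o) = √2*√o (L(o) = √(2*o) = √2*√o)
Q = -2164 (Q = 6 - -10*(-1)*31*7 = 6 - 10*31*7 = 6 - 310*7 = 6 - 1*2170 = 6 - 2170 = -2164)
-233687 + (146574 + Q)*(L(438) + P(465)) = -233687 + (146574 - 2164)*(√2*√438 + 465) = -233687 + 144410*(2*√219 + 465) = -233687 + 144410*(465 + 2*√219) = -233687 + (67150650 + 288820*√219) = 66916963 + 288820*√219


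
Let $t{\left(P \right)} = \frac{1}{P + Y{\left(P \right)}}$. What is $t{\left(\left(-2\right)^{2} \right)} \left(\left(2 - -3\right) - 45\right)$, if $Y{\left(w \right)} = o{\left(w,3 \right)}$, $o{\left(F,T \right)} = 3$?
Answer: $- \frac{40}{7} \approx -5.7143$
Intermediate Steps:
$Y{\left(w \right)} = 3$
$t{\left(P \right)} = \frac{1}{3 + P}$ ($t{\left(P \right)} = \frac{1}{P + 3} = \frac{1}{3 + P}$)
$t{\left(\left(-2\right)^{2} \right)} \left(\left(2 - -3\right) - 45\right) = \frac{\left(2 - -3\right) - 45}{3 + \left(-2\right)^{2}} = \frac{\left(2 + 3\right) - 45}{3 + 4} = \frac{5 - 45}{7} = \frac{1}{7} \left(-40\right) = - \frac{40}{7}$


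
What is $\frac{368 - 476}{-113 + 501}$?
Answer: $- \frac{27}{97} \approx -0.27835$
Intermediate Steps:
$\frac{368 - 476}{-113 + 501} = - \frac{108}{388} = \left(-108\right) \frac{1}{388} = - \frac{27}{97}$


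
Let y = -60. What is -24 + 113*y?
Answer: -6804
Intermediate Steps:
-24 + 113*y = -24 + 113*(-60) = -24 - 6780 = -6804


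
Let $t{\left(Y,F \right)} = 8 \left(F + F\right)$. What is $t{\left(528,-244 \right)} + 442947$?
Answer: $439043$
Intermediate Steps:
$t{\left(Y,F \right)} = 16 F$ ($t{\left(Y,F \right)} = 8 \cdot 2 F = 16 F$)
$t{\left(528,-244 \right)} + 442947 = 16 \left(-244\right) + 442947 = -3904 + 442947 = 439043$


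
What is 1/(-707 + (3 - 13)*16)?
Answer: -1/867 ≈ -0.0011534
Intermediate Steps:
1/(-707 + (3 - 13)*16) = 1/(-707 - 10*16) = 1/(-707 - 160) = 1/(-867) = -1/867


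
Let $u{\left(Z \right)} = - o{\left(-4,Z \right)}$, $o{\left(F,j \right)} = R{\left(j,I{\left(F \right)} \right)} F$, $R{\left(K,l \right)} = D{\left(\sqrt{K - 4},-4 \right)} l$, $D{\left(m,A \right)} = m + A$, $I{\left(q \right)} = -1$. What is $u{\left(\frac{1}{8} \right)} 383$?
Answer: $6128 - 383 i \sqrt{62} \approx 6128.0 - 3015.7 i$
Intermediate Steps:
$D{\left(m,A \right)} = A + m$
$R{\left(K,l \right)} = l \left(-4 + \sqrt{-4 + K}\right)$ ($R{\left(K,l \right)} = \left(-4 + \sqrt{K - 4}\right) l = \left(-4 + \sqrt{-4 + K}\right) l = l \left(-4 + \sqrt{-4 + K}\right)$)
$o{\left(F,j \right)} = F \left(4 - \sqrt{-4 + j}\right)$ ($o{\left(F,j \right)} = - (-4 + \sqrt{-4 + j}) F = \left(4 - \sqrt{-4 + j}\right) F = F \left(4 - \sqrt{-4 + j}\right)$)
$u{\left(Z \right)} = 16 - 4 \sqrt{-4 + Z}$ ($u{\left(Z \right)} = - \left(-4\right) \left(4 - \sqrt{-4 + Z}\right) = - (-16 + 4 \sqrt{-4 + Z}) = 16 - 4 \sqrt{-4 + Z}$)
$u{\left(\frac{1}{8} \right)} 383 = \left(16 - 4 \sqrt{-4 + \frac{1}{8}}\right) 383 = \left(16 - 4 \sqrt{- \frac{31}{8}}\right) 383 = \left(16 - 4 \frac{i \sqrt{62}}{4}\right) 383 = \left(16 - i \sqrt{62}\right) 383 = 6128 - 383 i \sqrt{62}$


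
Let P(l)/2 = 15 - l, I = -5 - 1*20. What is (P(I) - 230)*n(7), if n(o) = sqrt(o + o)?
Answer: -150*sqrt(14) ≈ -561.25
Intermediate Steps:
I = -25 (I = -5 - 20 = -25)
P(l) = 30 - 2*l (P(l) = 2*(15 - l) = 30 - 2*l)
n(o) = sqrt(2)*sqrt(o) (n(o) = sqrt(2*o) = sqrt(2)*sqrt(o))
(P(I) - 230)*n(7) = ((30 - 2*(-25)) - 230)*(sqrt(2)*sqrt(7)) = ((30 + 50) - 230)*sqrt(14) = (80 - 230)*sqrt(14) = -150*sqrt(14)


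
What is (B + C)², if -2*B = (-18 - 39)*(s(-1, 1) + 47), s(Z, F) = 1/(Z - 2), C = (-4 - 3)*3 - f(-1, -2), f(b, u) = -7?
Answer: 1731856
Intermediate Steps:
C = -14 (C = (-4 - 3)*3 - 1*(-7) = -7*3 + 7 = -21 + 7 = -14)
s(Z, F) = 1/(-2 + Z)
B = 1330 (B = -(-18 - 39)*(1/(-2 - 1) + 47)/2 = -(-57)*(1/(-3) + 47)/2 = -(-57)*(-⅓ + 47)/2 = -(-57)*140/(2*3) = -½*(-2660) = 1330)
(B + C)² = (1330 - 14)² = 1316² = 1731856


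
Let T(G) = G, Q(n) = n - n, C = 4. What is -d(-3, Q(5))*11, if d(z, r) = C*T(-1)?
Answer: 44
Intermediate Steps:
Q(n) = 0
d(z, r) = -4 (d(z, r) = 4*(-1) = -4)
-d(-3, Q(5))*11 = -1*(-4)*11 = 4*11 = 44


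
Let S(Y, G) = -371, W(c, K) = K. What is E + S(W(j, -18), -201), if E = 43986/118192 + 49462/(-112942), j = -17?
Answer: -1238324526609/3337210216 ≈ -371.07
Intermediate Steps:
E = -219536473/3337210216 (E = 43986*(1/118192) + 49462*(-1/112942) = 21993/59096 - 24731/56471 = -219536473/3337210216 ≈ -0.065784)
E + S(W(j, -18), -201) = -219536473/3337210216 - 371 = -1238324526609/3337210216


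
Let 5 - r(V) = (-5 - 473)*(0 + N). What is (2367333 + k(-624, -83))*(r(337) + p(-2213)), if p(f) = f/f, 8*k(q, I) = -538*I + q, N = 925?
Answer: 1049164006033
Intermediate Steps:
k(q, I) = -269*I/4 + q/8 (k(q, I) = (-538*I + q)/8 = (q - 538*I)/8 = -269*I/4 + q/8)
p(f) = 1
r(V) = 442155 (r(V) = 5 - (-5 - 473)*(0 + 925) = 5 - (-478)*925 = 5 - 1*(-442150) = 5 + 442150 = 442155)
(2367333 + k(-624, -83))*(r(337) + p(-2213)) = (2367333 + (-269/4*(-83) + (⅛)*(-624)))*(442155 + 1) = (2367333 + (22327/4 - 78))*442156 = (2367333 + 22015/4)*442156 = (9491347/4)*442156 = 1049164006033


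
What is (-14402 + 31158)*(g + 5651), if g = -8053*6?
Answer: -714928252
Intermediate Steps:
g = -48318
(-14402 + 31158)*(g + 5651) = (-14402 + 31158)*(-48318 + 5651) = 16756*(-42667) = -714928252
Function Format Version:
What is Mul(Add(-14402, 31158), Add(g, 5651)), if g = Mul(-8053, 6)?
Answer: -714928252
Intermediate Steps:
g = -48318
Mul(Add(-14402, 31158), Add(g, 5651)) = Mul(Add(-14402, 31158), Add(-48318, 5651)) = Mul(16756, -42667) = -714928252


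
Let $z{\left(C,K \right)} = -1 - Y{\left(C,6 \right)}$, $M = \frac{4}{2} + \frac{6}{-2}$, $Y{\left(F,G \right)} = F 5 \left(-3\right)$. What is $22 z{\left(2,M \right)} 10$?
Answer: $6380$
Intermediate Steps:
$Y{\left(F,G \right)} = - 15 F$ ($Y{\left(F,G \right)} = 5 F \left(-3\right) = - 15 F$)
$M = -1$ ($M = 4 \cdot \frac{1}{2} + 6 \left(- \frac{1}{2}\right) = 2 - 3 = -1$)
$z{\left(C,K \right)} = -1 + 15 C$ ($z{\left(C,K \right)} = -1 - - 15 C = -1 + 15 C$)
$22 z{\left(2,M \right)} 10 = 22 \left(-1 + 15 \cdot 2\right) 10 = 22 \left(-1 + 30\right) 10 = 22 \cdot 29 \cdot 10 = 638 \cdot 10 = 6380$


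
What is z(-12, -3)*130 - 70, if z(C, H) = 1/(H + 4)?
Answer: 60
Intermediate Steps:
z(C, H) = 1/(4 + H)
z(-12, -3)*130 - 70 = 130/(4 - 3) - 70 = 130/1 - 70 = 1*130 - 70 = 130 - 70 = 60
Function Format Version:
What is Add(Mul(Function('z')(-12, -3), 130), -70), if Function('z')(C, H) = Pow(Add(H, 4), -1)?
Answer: 60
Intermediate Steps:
Function('z')(C, H) = Pow(Add(4, H), -1)
Add(Mul(Function('z')(-12, -3), 130), -70) = Add(Mul(Pow(Add(4, -3), -1), 130), -70) = Add(Mul(Pow(1, -1), 130), -70) = Add(Mul(1, 130), -70) = Add(130, -70) = 60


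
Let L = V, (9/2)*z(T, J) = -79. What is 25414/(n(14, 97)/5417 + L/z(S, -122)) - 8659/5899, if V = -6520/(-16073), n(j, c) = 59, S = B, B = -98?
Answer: -1031180281524766347/495625290773 ≈ -2.0806e+6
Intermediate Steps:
S = -98
z(T, J) = -158/9 (z(T, J) = (2/9)*(-79) = -158/9)
V = 6520/16073 (V = -6520*(-1/16073) = 6520/16073 ≈ 0.40565)
L = 6520/16073 ≈ 0.40565
25414/(n(14, 97)/5417 + L/z(S, -122)) - 8659/5899 = 25414/(59/5417 + 6520/(16073*(-158/9))) - 8659/5899 = 25414/(59*(1/5417) + (6520/16073)*(-9/158)) - 8659*1/5899 = 25414/(59/5417 - 29340/1269767) - 8659/5899 = 25414/(-84018527/6878327839) - 8659/5899 = 25414*(-6878327839/84018527) - 8659/5899 = -174805823700346/84018527 - 8659/5899 = -1031180281524766347/495625290773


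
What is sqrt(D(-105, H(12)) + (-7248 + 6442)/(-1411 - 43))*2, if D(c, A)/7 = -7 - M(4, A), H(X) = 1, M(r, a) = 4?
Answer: 4*I*sqrt(10100938)/727 ≈ 17.487*I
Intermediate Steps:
D(c, A) = -77 (D(c, A) = 7*(-7 - 1*4) = 7*(-7 - 4) = 7*(-11) = -77)
sqrt(D(-105, H(12)) + (-7248 + 6442)/(-1411 - 43))*2 = sqrt(-77 + (-7248 + 6442)/(-1411 - 43))*2 = sqrt(-77 - 806/(-1454))*2 = sqrt(-77 - 806*(-1/1454))*2 = sqrt(-77 + 403/727)*2 = sqrt(-55576/727)*2 = (2*I*sqrt(10100938)/727)*2 = 4*I*sqrt(10100938)/727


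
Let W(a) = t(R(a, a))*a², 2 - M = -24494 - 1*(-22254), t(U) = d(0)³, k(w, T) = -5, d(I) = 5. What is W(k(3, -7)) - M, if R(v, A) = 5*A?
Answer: 883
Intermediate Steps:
t(U) = 125 (t(U) = 5³ = 125)
M = 2242 (M = 2 - (-24494 - 1*(-22254)) = 2 - (-24494 + 22254) = 2 - 1*(-2240) = 2 + 2240 = 2242)
W(a) = 125*a²
W(k(3, -7)) - M = 125*(-5)² - 1*2242 = 125*25 - 2242 = 3125 - 2242 = 883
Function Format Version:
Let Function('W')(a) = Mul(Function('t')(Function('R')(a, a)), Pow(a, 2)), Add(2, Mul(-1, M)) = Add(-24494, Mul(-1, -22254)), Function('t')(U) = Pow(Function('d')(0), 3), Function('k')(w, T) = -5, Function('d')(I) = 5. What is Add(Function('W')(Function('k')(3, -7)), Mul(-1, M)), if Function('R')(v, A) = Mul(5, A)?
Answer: 883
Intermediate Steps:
Function('t')(U) = 125 (Function('t')(U) = Pow(5, 3) = 125)
M = 2242 (M = Add(2, Mul(-1, Add(-24494, Mul(-1, -22254)))) = Add(2, Mul(-1, Add(-24494, 22254))) = Add(2, Mul(-1, -2240)) = Add(2, 2240) = 2242)
Function('W')(a) = Mul(125, Pow(a, 2))
Add(Function('W')(Function('k')(3, -7)), Mul(-1, M)) = Add(Mul(125, Pow(-5, 2)), Mul(-1, 2242)) = Add(Mul(125, 25), -2242) = Add(3125, -2242) = 883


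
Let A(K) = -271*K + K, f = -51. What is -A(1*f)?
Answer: -13770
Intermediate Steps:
A(K) = -270*K
-A(1*f) = -(-270)*1*(-51) = -(-270)*(-51) = -1*13770 = -13770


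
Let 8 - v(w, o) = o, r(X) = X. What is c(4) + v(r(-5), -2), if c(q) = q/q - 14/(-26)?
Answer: 150/13 ≈ 11.538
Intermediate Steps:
c(q) = 20/13 (c(q) = 1 - 14*(-1/26) = 1 + 7/13 = 20/13)
v(w, o) = 8 - o
c(4) + v(r(-5), -2) = 20/13 + (8 - 1*(-2)) = 20/13 + (8 + 2) = 20/13 + 10 = 150/13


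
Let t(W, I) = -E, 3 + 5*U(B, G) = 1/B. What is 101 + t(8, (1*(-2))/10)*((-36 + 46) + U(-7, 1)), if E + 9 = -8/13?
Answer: 17391/91 ≈ 191.11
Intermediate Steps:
U(B, G) = -⅗ + 1/(5*B)
E = -125/13 (E = -9 - 8/13 = -125/13 ≈ -9.6154)
t(W, I) = 125/13 (t(W, I) = -1*(-125/13) = 125/13)
101 + t(8, (1*(-2))/10)*((-36 + 46) + U(-7, 1)) = 101 + 125*((-36 + 46) + (⅕)*(1 - 3*(-7))/(-7))/13 = 101 + 125*(10 + (⅕)*(-⅐)*(1 + 21))/13 = 101 + 125*(10 + (⅕)*(-⅐)*22)/13 = 101 + 125*(10 - 22/35)/13 = 101 + (125/13)*(328/35) = 101 + 8200/91 = 17391/91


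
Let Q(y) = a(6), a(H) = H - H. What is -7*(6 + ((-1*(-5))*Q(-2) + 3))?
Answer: -63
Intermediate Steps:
a(H) = 0
Q(y) = 0
-7*(6 + ((-1*(-5))*Q(-2) + 3)) = -7*(6 + (-1*(-5)*0 + 3)) = -7*(6 + (5*0 + 3)) = -7*(6 + (0 + 3)) = -7*(6 + 3) = -7*9 = -63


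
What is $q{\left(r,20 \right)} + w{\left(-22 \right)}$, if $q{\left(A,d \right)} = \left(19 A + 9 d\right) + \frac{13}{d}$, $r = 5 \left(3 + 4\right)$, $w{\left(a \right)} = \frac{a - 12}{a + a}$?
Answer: $\frac{186213}{220} \approx 846.42$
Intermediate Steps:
$w{\left(a \right)} = \frac{-12 + a}{2 a}$
$r = 35$ ($r = 5 \cdot 7 = 35$)
$q{\left(A,d \right)} = 9 d + \frac{13}{d} + 19 A$ ($q{\left(A,d \right)} = \left(9 d + 19 A\right) + \frac{13}{d} = 9 d + \frac{13}{d} + 19 A$)
$q{\left(r,20 \right)} + w{\left(-22 \right)} = \left(9 \cdot 20 + \frac{13}{20} + 19 \cdot 35\right) + \frac{-12 - 22}{2 \left(-22\right)} = \left(180 + 13 \cdot \frac{1}{20} + 665\right) + \frac{1}{2} \left(- \frac{1}{22}\right) \left(-34\right) = \left(180 + \frac{13}{20} + 665\right) + \frac{17}{22} = \frac{16913}{20} + \frac{17}{22} = \frac{186213}{220}$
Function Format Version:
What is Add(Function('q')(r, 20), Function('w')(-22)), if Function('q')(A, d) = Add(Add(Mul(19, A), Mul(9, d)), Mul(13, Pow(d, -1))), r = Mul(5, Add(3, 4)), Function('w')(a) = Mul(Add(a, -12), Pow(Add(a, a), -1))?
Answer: Rational(186213, 220) ≈ 846.42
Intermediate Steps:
Function('w')(a) = Mul(Rational(1, 2), Pow(a, -1), Add(-12, a)) (Function('w')(a) = Mul(Add(-12, a), Pow(Mul(2, a), -1)) = Mul(Add(-12, a), Mul(Rational(1, 2), Pow(a, -1))) = Mul(Rational(1, 2), Pow(a, -1), Add(-12, a)))
r = 35 (r = Mul(5, 7) = 35)
Function('q')(A, d) = Add(Mul(9, d), Mul(13, Pow(d, -1)), Mul(19, A)) (Function('q')(A, d) = Add(Add(Mul(9, d), Mul(19, A)), Mul(13, Pow(d, -1))) = Add(Mul(9, d), Mul(13, Pow(d, -1)), Mul(19, A)))
Add(Function('q')(r, 20), Function('w')(-22)) = Add(Add(Mul(9, 20), Mul(13, Pow(20, -1)), Mul(19, 35)), Mul(Rational(1, 2), Pow(-22, -1), Add(-12, -22))) = Add(Add(180, Mul(13, Rational(1, 20)), 665), Mul(Rational(1, 2), Rational(-1, 22), -34)) = Add(Add(180, Rational(13, 20), 665), Rational(17, 22)) = Add(Rational(16913, 20), Rational(17, 22)) = Rational(186213, 220)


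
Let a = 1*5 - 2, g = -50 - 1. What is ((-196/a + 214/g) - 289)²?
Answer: 37149025/289 ≈ 1.2854e+5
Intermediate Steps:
g = -51
a = 3 (a = 5 - 2 = 3)
((-196/a + 214/g) - 289)² = ((-196/3 + 214/(-51)) - 289)² = ((-196*⅓ + 214*(-1/51)) - 289)² = ((-196/3 - 214/51) - 289)² = (-1182/17 - 289)² = (-6095/17)² = 37149025/289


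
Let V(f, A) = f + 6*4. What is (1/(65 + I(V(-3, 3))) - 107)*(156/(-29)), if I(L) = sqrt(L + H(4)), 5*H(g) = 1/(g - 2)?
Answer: 8064524/14013 + 52*sqrt(2110)/406377 ≈ 575.51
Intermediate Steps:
H(g) = 1/(5*(-2 + g)) (H(g) = 1/(5*(g - 2)) = 1/(5*(-2 + g)))
V(f, A) = 24 + f (V(f, A) = f + 24 = 24 + f)
I(L) = sqrt(1/10 + L) (I(L) = sqrt(L + 1/(5*(-2 + 4))) = sqrt(L + (1/5)/2) = sqrt(L + (1/5)*(1/2)) = sqrt(L + 1/10) = sqrt(1/10 + L))
(1/(65 + I(V(-3, 3))) - 107)*(156/(-29)) = (1/(65 + sqrt(10 + 100*(24 - 3))/10) - 107)*(156/(-29)) = (1/(65 + sqrt(10 + 100*21)/10) - 107)*(156*(-1/29)) = (1/(65 + sqrt(10 + 2100)/10) - 107)*(-156/29) = (1/(65 + sqrt(2110)/10) - 107)*(-156/29) = (-107 + 1/(65 + sqrt(2110)/10))*(-156/29) = 16692/29 - 156/(29*(65 + sqrt(2110)/10))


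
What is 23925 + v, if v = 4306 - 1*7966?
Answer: 20265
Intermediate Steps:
v = -3660 (v = 4306 - 7966 = -3660)
23925 + v = 23925 - 3660 = 20265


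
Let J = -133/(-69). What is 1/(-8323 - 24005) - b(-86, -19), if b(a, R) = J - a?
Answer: -65378015/743544 ≈ -87.928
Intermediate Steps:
J = 133/69 (J = -133*(-1/69) = 133/69 ≈ 1.9275)
b(a, R) = 133/69 - a
1/(-8323 - 24005) - b(-86, -19) = 1/(-8323 - 24005) - (133/69 - 1*(-86)) = 1/(-32328) - (133/69 + 86) = -1/32328 - 1*6067/69 = -1/32328 - 6067/69 = -65378015/743544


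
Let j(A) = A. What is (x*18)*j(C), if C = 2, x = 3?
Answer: 108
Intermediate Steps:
(x*18)*j(C) = (3*18)*2 = 54*2 = 108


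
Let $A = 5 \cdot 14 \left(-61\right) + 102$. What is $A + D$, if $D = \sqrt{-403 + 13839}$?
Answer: $-4168 + 2 \sqrt{3359} \approx -4052.1$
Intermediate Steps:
$A = -4168$ ($A = 70 \left(-61\right) + 102 = -4270 + 102 = -4168$)
$D = 2 \sqrt{3359}$ ($D = \sqrt{13436} = 2 \sqrt{3359} \approx 115.91$)
$A + D = -4168 + 2 \sqrt{3359}$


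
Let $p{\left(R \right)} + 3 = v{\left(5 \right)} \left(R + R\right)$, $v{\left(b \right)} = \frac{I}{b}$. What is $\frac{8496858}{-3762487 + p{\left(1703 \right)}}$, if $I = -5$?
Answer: $- \frac{4248429}{1882948} \approx -2.2563$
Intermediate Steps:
$v{\left(b \right)} = - \frac{5}{b}$
$p{\left(R \right)} = -3 - 2 R$ ($p{\left(R \right)} = -3 + - \frac{5}{5} \left(R + R\right) = -3 + \left(-5\right) \frac{1}{5} \cdot 2 R = -3 - 2 R$)
$\frac{8496858}{-3762487 + p{\left(1703 \right)}} = \frac{8496858}{-3762487 - 3409} = \frac{8496858}{-3765896} = 8496858 \left(- \frac{1}{3765896}\right) = - \frac{4248429}{1882948}$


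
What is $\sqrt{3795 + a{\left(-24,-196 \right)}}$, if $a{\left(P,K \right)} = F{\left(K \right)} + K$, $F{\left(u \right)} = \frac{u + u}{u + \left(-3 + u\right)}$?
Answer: $\frac{\sqrt{561688815}}{395} \approx 60.0$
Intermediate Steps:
$F{\left(u \right)} = \frac{2 u}{-3 + 2 u}$
$a{\left(P,K \right)} = K + \frac{2 K}{-3 + 2 K}$ ($a{\left(P,K \right)} = \frac{2 K}{-3 + 2 K} + K = K + \frac{2 K}{-3 + 2 K}$)
$\sqrt{3795 + a{\left(-24,-196 \right)}} = \sqrt{3795 - \frac{196 \left(-1 + 2 \left(-196\right)\right)}{-3 + 2 \left(-196\right)}} = \sqrt{3795 - \frac{196 \left(-1 - 392\right)}{-3 - 392}} = \sqrt{3795 - 196 \frac{1}{-395} \left(-393\right)} = \sqrt{3795 - \left(- \frac{196}{395}\right) \left(-393\right)} = \sqrt{3795 - \frac{77028}{395}} = \sqrt{\frac{1421997}{395}} = \frac{\sqrt{561688815}}{395}$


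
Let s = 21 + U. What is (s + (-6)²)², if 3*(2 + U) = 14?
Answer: 32041/9 ≈ 3560.1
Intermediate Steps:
U = 8/3 (U = -2 + (⅓)*14 = -2 + 14/3 = 8/3 ≈ 2.6667)
s = 71/3 (s = 21 + 8/3 = 71/3 ≈ 23.667)
(s + (-6)²)² = (71/3 + (-6)²)² = (71/3 + 36)² = (179/3)² = 32041/9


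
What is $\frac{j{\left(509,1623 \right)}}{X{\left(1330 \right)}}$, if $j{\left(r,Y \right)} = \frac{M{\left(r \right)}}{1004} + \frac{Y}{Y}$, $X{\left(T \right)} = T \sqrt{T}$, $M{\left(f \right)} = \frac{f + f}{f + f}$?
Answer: $\frac{201 \sqrt{1330}}{355195120} \approx 2.0637 \cdot 10^{-5}$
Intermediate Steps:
$M{\left(f \right)} = 1$ ($M{\left(f \right)} = \frac{2 f}{2 f} = 2 f \frac{1}{2 f} = 1$)
$X{\left(T \right)} = T^{\frac{3}{2}}$
$j{\left(r,Y \right)} = \frac{1005}{1004}$ ($j{\left(r,Y \right)} = 1 \cdot \frac{1}{1004} + \frac{Y}{Y} = 1 \cdot \frac{1}{1004} + 1 = \frac{1}{1004} + 1 = \frac{1005}{1004}$)
$\frac{j{\left(509,1623 \right)}}{X{\left(1330 \right)}} = \frac{1005}{1004 \cdot 1330^{\frac{3}{2}}} = \frac{1005}{1004 \cdot 1330 \sqrt{1330}} = \frac{1005 \frac{\sqrt{1330}}{1768900}}{1004} = \frac{201 \sqrt{1330}}{355195120}$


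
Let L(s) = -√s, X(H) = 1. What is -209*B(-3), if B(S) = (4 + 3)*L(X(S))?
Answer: 1463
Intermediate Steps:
B(S) = -7 (B(S) = (4 + 3)*(-√1) = 7*(-1*1) = 7*(-1) = -7)
-209*B(-3) = -209*(-7) = 1463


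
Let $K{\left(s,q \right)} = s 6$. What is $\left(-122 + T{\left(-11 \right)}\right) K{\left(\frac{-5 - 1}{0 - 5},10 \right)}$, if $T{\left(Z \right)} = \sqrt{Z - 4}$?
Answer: $- \frac{4392}{5} + \frac{36 i \sqrt{15}}{5} \approx -878.4 + 27.885 i$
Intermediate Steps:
$T{\left(Z \right)} = \sqrt{-4 + Z}$
$K{\left(s,q \right)} = 6 s$
$\left(-122 + T{\left(-11 \right)}\right) K{\left(\frac{-5 - 1}{0 - 5},10 \right)} = \left(-122 + \sqrt{-4 - 11}\right) 6 \frac{-5 - 1}{0 - 5} = \left(-122 + \sqrt{-15}\right) 6 \left(- \frac{6}{-5}\right) = \left(-122 + i \sqrt{15}\right) 6 \left(\left(-6\right) \left(- \frac{1}{5}\right)\right) = \left(-122 + i \sqrt{15}\right) 6 \cdot \frac{6}{5} = \left(-122 + i \sqrt{15}\right) \frac{36}{5} = - \frac{4392}{5} + \frac{36 i \sqrt{15}}{5}$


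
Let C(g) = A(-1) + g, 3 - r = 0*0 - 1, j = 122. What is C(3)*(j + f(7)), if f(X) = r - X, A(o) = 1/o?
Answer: 238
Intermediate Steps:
r = 4 (r = 3 - (0*0 - 1) = 3 - (0 - 1) = 3 - 1*(-1) = 3 + 1 = 4)
f(X) = 4 - X
C(g) = -1 + g (C(g) = 1/(-1) + g = -1 + g)
C(3)*(j + f(7)) = (-1 + 3)*(122 + (4 - 1*7)) = 2*(122 + (4 - 7)) = 2*(122 - 3) = 2*119 = 238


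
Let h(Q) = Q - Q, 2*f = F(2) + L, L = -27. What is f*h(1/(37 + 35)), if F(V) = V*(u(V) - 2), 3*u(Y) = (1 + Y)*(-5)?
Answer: 0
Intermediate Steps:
u(Y) = -5/3 - 5*Y/3 (u(Y) = ((1 + Y)*(-5))/3 = (-5 - 5*Y)/3 = -5/3 - 5*Y/3)
F(V) = V*(-11/3 - 5*V/3) (F(V) = V*((-5/3 - 5*V/3) - 2) = V*(-11/3 - 5*V/3))
f = -41/2 (f = (-⅓*2*(11 + 5*2) - 27)/2 = (-⅓*2*(11 + 10) - 27)/2 = (-⅓*2*21 - 27)/2 = (-14 - 27)/2 = (½)*(-41) = -41/2 ≈ -20.500)
h(Q) = 0
f*h(1/(37 + 35)) = -41/2*0 = 0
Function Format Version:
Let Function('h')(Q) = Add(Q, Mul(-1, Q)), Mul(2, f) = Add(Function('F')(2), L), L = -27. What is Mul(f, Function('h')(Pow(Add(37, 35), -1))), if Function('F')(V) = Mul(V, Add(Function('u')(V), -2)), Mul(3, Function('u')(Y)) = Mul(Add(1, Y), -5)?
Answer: 0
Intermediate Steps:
Function('u')(Y) = Add(Rational(-5, 3), Mul(Rational(-5, 3), Y)) (Function('u')(Y) = Mul(Rational(1, 3), Mul(Add(1, Y), -5)) = Mul(Rational(1, 3), Add(-5, Mul(-5, Y))) = Add(Rational(-5, 3), Mul(Rational(-5, 3), Y)))
Function('F')(V) = Mul(V, Add(Rational(-11, 3), Mul(Rational(-5, 3), V))) (Function('F')(V) = Mul(V, Add(Add(Rational(-5, 3), Mul(Rational(-5, 3), V)), -2)) = Mul(V, Add(Rational(-11, 3), Mul(Rational(-5, 3), V))))
f = Rational(-41, 2) (f = Mul(Rational(1, 2), Add(Mul(Rational(-1, 3), 2, Add(11, Mul(5, 2))), -27)) = Mul(Rational(1, 2), Add(Mul(Rational(-1, 3), 2, Add(11, 10)), -27)) = Mul(Rational(1, 2), Add(Mul(Rational(-1, 3), 2, 21), -27)) = Mul(Rational(1, 2), Add(-14, -27)) = Mul(Rational(1, 2), -41) = Rational(-41, 2) ≈ -20.500)
Function('h')(Q) = 0
Mul(f, Function('h')(Pow(Add(37, 35), -1))) = Mul(Rational(-41, 2), 0) = 0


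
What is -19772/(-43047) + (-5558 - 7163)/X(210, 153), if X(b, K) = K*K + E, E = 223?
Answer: -80348983/1017286704 ≈ -0.078984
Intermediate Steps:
X(b, K) = 223 + K² (X(b, K) = K*K + 223 = K² + 223 = 223 + K²)
-19772/(-43047) + (-5558 - 7163)/X(210, 153) = -19772/(-43047) + (-5558 - 7163)/(223 + 153²) = -19772*(-1/43047) - 12721/(223 + 23409) = 19772/43047 - 12721/23632 = -80348983/1017286704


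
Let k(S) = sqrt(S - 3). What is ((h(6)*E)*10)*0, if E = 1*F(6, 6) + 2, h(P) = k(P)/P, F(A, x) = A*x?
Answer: 0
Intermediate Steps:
k(S) = sqrt(-3 + S)
h(P) = sqrt(-3 + P)/P
E = 38 (E = 1*(6*6) + 2 = 1*36 + 2 = 36 + 2 = 38)
((h(6)*E)*10)*0 = (((sqrt(-3 + 6)/6)*38)*10)*0 = (((sqrt(3)/6)*38)*10)*0 = ((19*sqrt(3)/3)*10)*0 = (190*sqrt(3)/3)*0 = 0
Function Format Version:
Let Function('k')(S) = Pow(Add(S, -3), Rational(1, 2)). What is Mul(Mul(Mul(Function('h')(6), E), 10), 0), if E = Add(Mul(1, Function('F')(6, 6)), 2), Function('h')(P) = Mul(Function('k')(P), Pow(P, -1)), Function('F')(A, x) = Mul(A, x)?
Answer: 0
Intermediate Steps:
Function('k')(S) = Pow(Add(-3, S), Rational(1, 2))
Function('h')(P) = Mul(Pow(P, -1), Pow(Add(-3, P), Rational(1, 2))) (Function('h')(P) = Mul(Pow(Add(-3, P), Rational(1, 2)), Pow(P, -1)) = Mul(Pow(P, -1), Pow(Add(-3, P), Rational(1, 2))))
E = 38 (E = Add(Mul(1, Mul(6, 6)), 2) = Add(Mul(1, 36), 2) = Add(36, 2) = 38)
Mul(Mul(Mul(Function('h')(6), E), 10), 0) = Mul(Mul(Mul(Mul(Pow(6, -1), Pow(Add(-3, 6), Rational(1, 2))), 38), 10), 0) = Mul(Mul(Mul(Mul(Rational(1, 6), Pow(3, Rational(1, 2))), 38), 10), 0) = Mul(Mul(Mul(Rational(19, 3), Pow(3, Rational(1, 2))), 10), 0) = Mul(Mul(Rational(190, 3), Pow(3, Rational(1, 2))), 0) = 0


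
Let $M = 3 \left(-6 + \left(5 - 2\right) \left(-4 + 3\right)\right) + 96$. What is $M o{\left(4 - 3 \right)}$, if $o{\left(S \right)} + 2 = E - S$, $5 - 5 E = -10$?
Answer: $0$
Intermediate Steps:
$E = 3$ ($E = 1 - -2 = 1 + 2 = 3$)
$o{\left(S \right)} = 1 - S$ ($o{\left(S \right)} = -2 - \left(-3 + S\right) = 1 - S$)
$M = 69$ ($M = 3 \left(-6 + 3 \left(-1\right)\right) + 96 = 3 \left(-6 - 3\right) + 96 = 3 \left(-9\right) + 96 = -27 + 96 = 69$)
$M o{\left(4 - 3 \right)} = 69 \left(1 - \left(4 - 3\right)\right) = 69 \left(1 - 1\right) = 69 \cdot 0 = 0$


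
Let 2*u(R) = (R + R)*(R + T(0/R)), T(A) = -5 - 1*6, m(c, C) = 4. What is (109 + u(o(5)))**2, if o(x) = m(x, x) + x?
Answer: 8281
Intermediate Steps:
o(x) = 4 + x
T(A) = -11 (T(A) = -5 - 6 = -11)
u(R) = R*(-11 + R) (u(R) = ((R + R)*(R - 11))/2 = ((2*R)*(-11 + R))/2 = (2*R*(-11 + R))/2 = R*(-11 + R))
(109 + u(o(5)))**2 = (109 + (4 + 5)*(-11 + (4 + 5)))**2 = (109 + 9*(-11 + 9))**2 = (109 + 9*(-2))**2 = (109 - 18)**2 = 91**2 = 8281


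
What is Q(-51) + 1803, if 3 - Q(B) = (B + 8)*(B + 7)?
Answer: -86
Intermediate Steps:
Q(B) = 3 - (7 + B)*(8 + B) (Q(B) = 3 - (B + 8)*(B + 7) = 3 - (8 + B)*(7 + B) = 3 - (7 + B)*(8 + B))
Q(-51) + 1803 = (-53 - 1*(-51)² - 15*(-51)) + 1803 = (-53 - 1*2601 + 765) + 1803 = (-53 - 2601 + 765) + 1803 = -1889 + 1803 = -86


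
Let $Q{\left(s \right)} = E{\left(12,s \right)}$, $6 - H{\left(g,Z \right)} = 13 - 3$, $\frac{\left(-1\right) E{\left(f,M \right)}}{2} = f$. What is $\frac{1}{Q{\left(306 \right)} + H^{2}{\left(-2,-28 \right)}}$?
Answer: $- \frac{1}{8} \approx -0.125$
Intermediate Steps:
$E{\left(f,M \right)} = - 2 f$
$H{\left(g,Z \right)} = -4$ ($H{\left(g,Z \right)} = 6 - \left(13 - 3\right) = 6 - 10 = -4$)
$Q{\left(s \right)} = -24$ ($Q{\left(s \right)} = \left(-2\right) 12 = -24$)
$\frac{1}{Q{\left(306 \right)} + H^{2}{\left(-2,-28 \right)}} = \frac{1}{-24 + \left(-4\right)^{2}} = \frac{1}{-24 + 16} = \frac{1}{-8} = - \frac{1}{8}$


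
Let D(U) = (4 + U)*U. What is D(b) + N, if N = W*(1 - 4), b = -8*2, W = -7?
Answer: 213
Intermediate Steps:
b = -16
N = 21 (N = -7*(1 - 4) = -7*(-3) = 21)
D(U) = U*(4 + U)
D(b) + N = -16*(4 - 16) + 21 = -16*(-12) + 21 = 192 + 21 = 213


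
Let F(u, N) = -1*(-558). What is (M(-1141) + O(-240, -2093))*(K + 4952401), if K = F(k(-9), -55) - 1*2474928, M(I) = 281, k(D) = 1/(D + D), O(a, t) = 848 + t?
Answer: -2388821884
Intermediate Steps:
k(D) = 1/(2*D)
F(u, N) = 558
K = -2474370 (K = 558 - 1*2474928 = 558 - 2474928 = -2474370)
(M(-1141) + O(-240, -2093))*(K + 4952401) = (281 + (848 - 2093))*(-2474370 + 4952401) = (281 - 1245)*2478031 = -964*2478031 = -2388821884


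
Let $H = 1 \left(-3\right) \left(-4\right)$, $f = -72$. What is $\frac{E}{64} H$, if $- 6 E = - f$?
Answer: $- \frac{9}{4} \approx -2.25$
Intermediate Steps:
$H = 12$ ($H = \left(-3\right) \left(-4\right) = 12$)
$E = -12$ ($E = - \frac{\left(-1\right) \left(-72\right)}{6} = \left(- \frac{1}{6}\right) 72 = -12$)
$\frac{E}{64} H = - \frac{12}{64} \cdot 12 = \left(-12\right) \frac{1}{64} \cdot 12 = \left(- \frac{3}{16}\right) 12 = - \frac{9}{4}$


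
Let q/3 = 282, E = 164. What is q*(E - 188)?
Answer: -20304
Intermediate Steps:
q = 846 (q = 3*282 = 846)
q*(E - 188) = 846*(164 - 188) = 846*(-24) = -20304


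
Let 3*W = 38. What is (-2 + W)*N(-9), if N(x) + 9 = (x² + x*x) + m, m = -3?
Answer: 1600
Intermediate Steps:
N(x) = -12 + 2*x² (N(x) = -9 + ((x² + x*x) - 3) = -9 + ((x² + x²) - 3) = -9 + (2*x² - 3) = -9 + (-3 + 2*x²) = -12 + 2*x²)
W = 38/3 (W = (⅓)*38 = 38/3 ≈ 12.667)
(-2 + W)*N(-9) = (-2 + 38/3)*(-12 + 2*(-9)²) = 32*(-12 + 2*81)/3 = 32*(-12 + 162)/3 = (32/3)*150 = 1600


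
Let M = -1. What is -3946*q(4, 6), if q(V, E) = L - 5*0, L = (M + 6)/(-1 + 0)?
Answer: 19730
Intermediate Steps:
L = -5 (L = (-1 + 6)/(-1 + 0) = 5/(-1) = 5*(-1) = -5)
q(V, E) = -5 (q(V, E) = -5 - 5*0 = -5 + 0 = -5)
-3946*q(4, 6) = -3946*(-5) = 19730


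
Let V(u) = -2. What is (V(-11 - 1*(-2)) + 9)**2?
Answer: 49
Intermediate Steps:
(V(-11 - 1*(-2)) + 9)**2 = (-2 + 9)**2 = 7**2 = 49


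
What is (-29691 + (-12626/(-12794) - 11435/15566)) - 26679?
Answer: -5613057203277/99575702 ≈ -56370.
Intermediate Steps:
(-29691 + (-12626/(-12794) - 11435/15566)) - 26679 = (-29691 + (-12626*(-1/12794) - 11435*1/15566)) - 26679 = (-29691 + (6313/6397 - 11435/15566)) - 26679 = (-29691 + 25118463/99575702) - 26679 = -2956477049619/99575702 - 26679 = -5613057203277/99575702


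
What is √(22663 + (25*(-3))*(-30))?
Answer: √24913 ≈ 157.84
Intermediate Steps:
√(22663 + (25*(-3))*(-30)) = √(22663 - 75*(-30)) = √(22663 + 2250) = √24913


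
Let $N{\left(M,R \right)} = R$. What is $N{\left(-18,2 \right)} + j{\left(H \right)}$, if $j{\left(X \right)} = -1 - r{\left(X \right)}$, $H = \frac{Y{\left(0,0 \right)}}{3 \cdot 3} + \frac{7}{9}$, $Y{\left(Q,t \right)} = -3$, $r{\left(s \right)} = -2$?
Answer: $3$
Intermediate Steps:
$H = \frac{4}{9}$ ($H = - \frac{3}{3 \cdot 3} + \frac{7}{9} = - \frac{3}{9} + 7 \cdot \frac{1}{9} = \left(-3\right) \frac{1}{9} + \frac{7}{9} = - \frac{1}{3} + \frac{7}{9} = \frac{4}{9} \approx 0.44444$)
$j{\left(X \right)} = 1$ ($j{\left(X \right)} = -1 - -2 = -1 + 2 = 1$)
$N{\left(-18,2 \right)} + j{\left(H \right)} = 2 + 1 = 3$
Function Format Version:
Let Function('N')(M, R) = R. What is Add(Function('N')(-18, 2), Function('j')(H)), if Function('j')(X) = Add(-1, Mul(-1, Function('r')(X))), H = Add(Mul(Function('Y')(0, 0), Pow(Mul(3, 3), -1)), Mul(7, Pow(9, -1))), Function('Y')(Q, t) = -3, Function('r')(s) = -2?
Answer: 3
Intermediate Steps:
H = Rational(4, 9) (H = Add(Mul(-3, Pow(Mul(3, 3), -1)), Mul(7, Pow(9, -1))) = Add(Mul(-3, Pow(9, -1)), Mul(7, Rational(1, 9))) = Add(Mul(-3, Rational(1, 9)), Rational(7, 9)) = Add(Rational(-1, 3), Rational(7, 9)) = Rational(4, 9) ≈ 0.44444)
Function('j')(X) = 1 (Function('j')(X) = Add(-1, Mul(-1, -2)) = Add(-1, 2) = 1)
Add(Function('N')(-18, 2), Function('j')(H)) = Add(2, 1) = 3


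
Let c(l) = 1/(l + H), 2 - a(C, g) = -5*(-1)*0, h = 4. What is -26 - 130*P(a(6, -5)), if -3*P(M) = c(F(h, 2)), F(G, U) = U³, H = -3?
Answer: -52/3 ≈ -17.333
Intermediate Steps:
a(C, g) = 2 (a(C, g) = 2 - (-5*(-1))*0 = 2 - 5*0 = 2 - 1*0 = 2 + 0 = 2)
c(l) = 1/(-3 + l) (c(l) = 1/(l - 3) = 1/(-3 + l))
P(M) = -1/15 (P(M) = -1/(3*(-3 + 2³)) = -1/(3*(-3 + 8)) = -⅓/5 = -⅓*⅕ = -1/15)
-26 - 130*P(a(6, -5)) = -26 - 130*(-1/15) = -26 + 26/3 = -52/3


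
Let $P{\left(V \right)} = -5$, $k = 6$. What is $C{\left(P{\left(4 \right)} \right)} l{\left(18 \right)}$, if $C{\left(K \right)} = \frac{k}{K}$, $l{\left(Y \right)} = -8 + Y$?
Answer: $-12$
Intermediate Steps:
$C{\left(K \right)} = \frac{6}{K}$
$C{\left(P{\left(4 \right)} \right)} l{\left(18 \right)} = \frac{6}{-5} \left(-8 + 18\right) = 6 \left(- \frac{1}{5}\right) 10 = \left(- \frac{6}{5}\right) 10 = -12$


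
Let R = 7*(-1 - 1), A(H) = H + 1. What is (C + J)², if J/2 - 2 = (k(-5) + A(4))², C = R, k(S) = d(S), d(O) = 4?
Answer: 23104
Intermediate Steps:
k(S) = 4
A(H) = 1 + H
R = -14 (R = 7*(-2) = -14)
C = -14
J = 166 (J = 4 + 2*(4 + (1 + 4))² = 4 + 2*(4 + 5)² = 4 + 2*9² = 4 + 2*81 = 4 + 162 = 166)
(C + J)² = (-14 + 166)² = 152² = 23104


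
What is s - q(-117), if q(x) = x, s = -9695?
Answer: -9578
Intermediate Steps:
s - q(-117) = -9695 - 1*(-117) = -9695 + 117 = -9578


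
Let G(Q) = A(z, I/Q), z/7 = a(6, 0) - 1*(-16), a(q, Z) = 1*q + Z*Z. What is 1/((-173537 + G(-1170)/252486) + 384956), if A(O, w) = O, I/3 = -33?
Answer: 126243/26690168894 ≈ 4.7299e-6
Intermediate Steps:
a(q, Z) = q + Z²
I = -99 (I = 3*(-33) = -99)
z = 154 (z = 7*((6 + 0²) - 1*(-16)) = 7*((6 + 0) + 16) = 7*(6 + 16) = 7*22 = 154)
G(Q) = 154
1/((-173537 + G(-1170)/252486) + 384956) = 1/((-173537 + 154/252486) + 384956) = 1/((-173537 + 154*(1/252486)) + 384956) = 1/((-173537 + 77/126243) + 384956) = 1/(-21907831414/126243 + 384956) = 1/(26690168894/126243) = 126243/26690168894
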